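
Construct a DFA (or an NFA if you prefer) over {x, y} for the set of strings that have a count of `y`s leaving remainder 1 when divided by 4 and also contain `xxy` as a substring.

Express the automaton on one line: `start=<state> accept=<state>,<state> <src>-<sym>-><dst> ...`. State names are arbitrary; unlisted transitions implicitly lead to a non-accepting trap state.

Run two small machines in parallel and take their product. One (4 states) tracks the count of `y`s modulo 4; the other (4 states) tracks whether and how much of `xxy` has been seen. Each combined state is a pair, one component from each; accept when both components accept. After merging equivalent states the machine shrinks.
With 13 states:
       x  y 
>  A   B  C 
   B   D  C 
   C   E  F 
   D   D  G 
   E   H  F 
   F   I  J 
 * G   G  K 
   H   H  K 
   I   K  J 
   J   L  A 
   K   K  M 
   L   M  A 
   M   M  D 
(> = start, * = accepting)

start=A accept=G A-x->B A-y->C B-x->D B-y->C C-x->E C-y->F D-x->D D-y->G E-x->H E-y->F F-x->I F-y->J G-x->G G-y->K H-x->H H-y->K I-x->K I-y->J J-x->L J-y->A K-x->K K-y->M L-x->M L-y->A M-x->M M-y->D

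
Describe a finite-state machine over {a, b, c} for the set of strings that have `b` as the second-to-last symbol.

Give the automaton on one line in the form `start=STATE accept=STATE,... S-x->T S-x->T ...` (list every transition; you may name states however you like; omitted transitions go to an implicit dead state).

start=S0 accept=S7,S8,S9 S0-a->S1 S0-b->S2 S0-c->S3 S1-a->S4 S1-b->S5 S1-c->S6 S2-a->S7 S2-b->S8 S2-c->S9 S3-a->S10 S3-b->S11 S3-c->S12 S4-a->S4 S4-b->S5 S4-c->S6 S5-a->S7 S5-b->S8 S5-c->S9 S6-a->S10 S6-b->S11 S6-c->S12 S7-a->S4 S7-b->S5 S7-c->S6 S8-a->S7 S8-b->S8 S8-c->S9 S9-a->S10 S9-b->S11 S9-c->S12 S10-a->S4 S10-b->S5 S10-c->S6 S11-a->S7 S11-b->S8 S11-c->S9 S12-a->S10 S12-b->S11 S12-c->S12

A DFA must remember the last 2 symbols (since which symbol is second-to-last isn't known until the input ends). Use one state per possible window of the last ≤2 symbols; accept from those whose window starts with `b`.
13 states suffice.
          a    b    c  
>  S0     S1   S2   S3 
   S1     S4   S5   S6 
   S2     S7   S8   S9 
   S3    S10  S11  S12 
   S4     S4   S5   S6 
   S5     S7   S8   S9 
   S6    S10  S11  S12 
 * S7     S4   S5   S6 
 * S8     S7   S8   S9 
 * S9    S10  S11  S12 
   S10    S4   S5   S6 
   S11    S7   S8   S9 
   S12   S10  S11  S12 
(> = start, * = accepting)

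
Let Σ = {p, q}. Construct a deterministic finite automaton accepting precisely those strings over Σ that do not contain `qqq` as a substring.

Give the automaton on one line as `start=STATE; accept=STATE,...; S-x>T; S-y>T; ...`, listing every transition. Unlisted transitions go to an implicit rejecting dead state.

start=A; accept=A,B,C; A-p>A; A-q>B; B-p>A; B-q>C; C-p>A; C-q>D; D-p>D; D-q>D

This is the complement of 'contains `qqq`'. Use the same substring-matching states — A through D holding how much of `qqq` has just been matched — but flip the accepting set: everything except the trap D accepts.
       p  q 
>* A   A  B 
 * B   A  C 
 * C   A  D 
   D   D  D 
(> = start, * = accepting)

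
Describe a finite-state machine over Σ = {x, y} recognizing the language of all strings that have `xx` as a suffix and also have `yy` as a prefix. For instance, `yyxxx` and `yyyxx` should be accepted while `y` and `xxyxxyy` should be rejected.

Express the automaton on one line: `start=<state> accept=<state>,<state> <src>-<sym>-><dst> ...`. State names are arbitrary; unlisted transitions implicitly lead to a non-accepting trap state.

Run two small machines in parallel and take their product. The first has 3 states tracking how much of the suffix `xx` has currently been matched; the second has 4 states tracking whether the input so far still matches the prefix `yy`. A product state is a pair (one from each), accepting exactly when both do.
        x   y  
>  q0   q1  q2 
   q1   q3  q4 
   q2   q1  q5 
   q3   q3  q4 
   q4   q1  q4 
   q5   q6  q5 
   q6   q7  q5 
 * q7   q7  q5 
(> = start, * = accepting)

start=q0 accept=q7 q0-x->q1 q0-y->q2 q1-x->q3 q1-y->q4 q2-x->q1 q2-y->q5 q3-x->q3 q3-y->q4 q4-x->q1 q4-y->q4 q5-x->q6 q5-y->q5 q6-x->q7 q6-y->q5 q7-x->q7 q7-y->q5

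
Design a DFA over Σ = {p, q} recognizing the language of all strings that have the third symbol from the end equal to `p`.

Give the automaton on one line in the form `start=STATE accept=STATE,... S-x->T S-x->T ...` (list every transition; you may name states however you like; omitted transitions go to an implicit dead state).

start=A accept=H,I,J,K A-p->B A-q->C B-p->D B-q->E C-p->F C-q->G D-p->H D-q->I E-p->J E-q->K F-p->L F-q->M G-p->N G-q->O H-p->H H-q->I I-p->J I-q->K J-p->L J-q->M K-p->N K-q->O L-p->H L-q->I M-p->J M-q->K N-p->L N-q->M O-p->N O-q->O

A DFA must remember the last 3 symbols (since which symbol is third-to-last isn't known until the input ends). Use one state per possible window of the last ≤3 symbols; accept from those whose window starts with `p`.
       p  q 
>  A   B  C 
   B   D  E 
   C   F  G 
   D   H  I 
   E   J  K 
   F   L  M 
   G   N  O 
 * H   H  I 
 * I   J  K 
 * J   L  M 
 * K   N  O 
   L   H  I 
   M   J  K 
   N   L  M 
   O   N  O 
(> = start, * = accepting)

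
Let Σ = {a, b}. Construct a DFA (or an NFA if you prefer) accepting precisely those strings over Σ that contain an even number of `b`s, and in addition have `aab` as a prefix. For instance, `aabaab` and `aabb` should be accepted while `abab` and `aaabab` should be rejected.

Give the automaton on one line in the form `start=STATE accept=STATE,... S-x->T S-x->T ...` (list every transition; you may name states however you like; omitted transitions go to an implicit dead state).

Build one automaton per condition and run them in lockstep. One (2 states) tracks the count of `b`s modulo 2; the other (5 states) tracks whether the input so far still matches the prefix `aab`. Each combined state is a pair, one component from each; accept when both components accept.
With 7 states:
        a   b  
>  s0   s1  s2 
   s1   s3  s2 
   s2   s2  s4 
   s3   s4  s5 
   s4   s4  s2 
   s5   s5  s6 
 * s6   s6  s5 
(> = start, * = accepting)

start=s0 accept=s6 s0-a->s1 s0-b->s2 s1-a->s3 s1-b->s2 s2-a->s2 s2-b->s4 s3-a->s4 s3-b->s5 s4-a->s4 s4-b->s2 s5-a->s5 s5-b->s6 s6-a->s6 s6-b->s5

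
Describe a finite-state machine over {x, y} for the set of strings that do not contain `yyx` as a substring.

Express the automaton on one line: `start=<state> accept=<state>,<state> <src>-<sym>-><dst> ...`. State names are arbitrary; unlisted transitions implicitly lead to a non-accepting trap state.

start=A accept=A,B,C A-x->A A-y->B B-x->A B-y->C C-x->D C-y->C D-x->D D-y->D

Track partial matches of the forbidden pattern `yyx`. State D is a dead state reached once `yyx` has occurred; every other state accepts. A means no part of `yyx` is currently matched.
With 4 states:
       x  y 
>* A   A  B 
 * B   A  C 
 * C   D  C 
   D   D  D 
(> = start, * = accepting)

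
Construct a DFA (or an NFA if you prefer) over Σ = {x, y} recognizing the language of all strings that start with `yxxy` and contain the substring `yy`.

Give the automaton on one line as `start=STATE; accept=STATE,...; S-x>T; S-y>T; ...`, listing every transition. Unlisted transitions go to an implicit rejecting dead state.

Build one automaton per condition and run them in lockstep. One (6 states) tracks whether the input so far still matches the prefix `yxxy`; the other (3 states) tracks whether and how much of `yy` has been seen. Each combined state is a pair, one component from each; accept when both components accept. Equivalent product states are then merged.
8 states suffice.
        x   y  
>  q0   q1  q2 
   q1   q1  q1 
   q2   q3  q1 
   q3   q4  q1 
   q4   q1  q5 
   q5   q6  q7 
   q6   q6  q5 
 * q7   q7  q7 
(> = start, * = accepting)

start=q0; accept=q7; q0-x>q1; q0-y>q2; q1-x>q1; q1-y>q1; q2-x>q3; q2-y>q1; q3-x>q4; q3-y>q1; q4-x>q1; q4-y>q5; q5-x>q6; q5-y>q7; q6-x>q6; q6-y>q5; q7-x>q7; q7-y>q7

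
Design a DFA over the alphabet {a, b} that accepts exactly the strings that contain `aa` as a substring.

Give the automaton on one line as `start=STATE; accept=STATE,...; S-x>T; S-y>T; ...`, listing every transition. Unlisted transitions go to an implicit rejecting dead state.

States S0..S1 record the length of the longest prefix of `aa` that matches the current input suffix. Reaching S2 means `aa` has been seen, and we stay there forever. Accept from S2.
A 3-state machine:
        a   b  
>  S0   S1  S0 
   S1   S2  S0 
 * S2   S2  S2 
(> = start, * = accepting)

start=S0; accept=S2; S0-a>S1; S0-b>S0; S1-a>S2; S1-b>S0; S2-a>S2; S2-b>S2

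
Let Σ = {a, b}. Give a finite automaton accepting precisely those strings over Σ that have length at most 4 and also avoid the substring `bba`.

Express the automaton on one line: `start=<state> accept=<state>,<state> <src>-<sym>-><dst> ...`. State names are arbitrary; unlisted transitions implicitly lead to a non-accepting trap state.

start=q0 accept=q0,q1,q2,q3,q4,q5,q6,q7,q8,q10,q11,q12 q0-a->q1 q0-b->q2 q1-a->q3 q1-b->q4 q2-a->q3 q2-b->q5 q3-a->q6 q3-b->q7 q4-a->q6 q4-b->q8 q5-a->q9 q5-b->q8 q6-a->q10 q6-b->q11 q7-a->q10 q7-b->q12 q8-a->q13 q8-b->q12 q9-a->q13 q9-b->q13 q10-a->q14 q10-b->q15 q11-a->q14 q11-b->q16 q12-a->q17 q12-b->q16 q13-a->q17 q13-b->q17 q14-a->q14 q14-b->q15 q15-a->q14 q15-b->q16 q16-a->q17 q16-b->q16 q17-a->q17 q17-b->q17

Handle the two conditions separately and then intersect. The first has 6 states tracking the input length, saturating at 5; the second has 4 states tracking partial matches of the forbidden pattern `bba`. A product state is a pair (one from each), accepting exactly when both do.
An 18-state machine:
          a    b  
>* q0     q1   q2 
 * q1     q3   q4 
 * q2     q3   q5 
 * q3     q6   q7 
 * q4     q6   q8 
 * q5     q9   q8 
 * q6    q10  q11 
 * q7    q10  q12 
 * q8    q13  q12 
   q9    q13  q13 
 * q10   q14  q15 
 * q11   q14  q16 
 * q12   q17  q16 
   q13   q17  q17 
   q14   q14  q15 
   q15   q14  q16 
   q16   q17  q16 
   q17   q17  q17 
(> = start, * = accepting)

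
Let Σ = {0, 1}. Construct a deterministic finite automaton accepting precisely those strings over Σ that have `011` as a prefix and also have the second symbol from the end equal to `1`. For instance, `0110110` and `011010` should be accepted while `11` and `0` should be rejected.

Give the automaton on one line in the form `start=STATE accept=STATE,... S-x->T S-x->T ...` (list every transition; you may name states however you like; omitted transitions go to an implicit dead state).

start=q0 accept=q8,q9 q0-0->q1 q0-1->q2 q1-0->q3 q1-1->q4 q2-0->q5 q2-1->q6 q3-0->q3 q3-1->q7 q4-0->q5 q4-1->q8 q5-0->q3 q5-1->q7 q6-0->q5 q6-1->q6 q7-0->q5 q7-1->q6 q8-0->q9 q8-1->q8 q9-0->q10 q9-1->q11 q10-0->q10 q10-1->q11 q11-0->q9 q11-1->q8

Handle the two conditions separately and then intersect. One (5 states) tracks whether the input so far still matches the prefix `011`; the other (7 states) tracks the last 2 symbols read. Each combined state is a pair, one component from each; accept when both components accept.
With 12 states:
          0    1  
>  q0     q1   q2 
   q1     q3   q4 
   q2     q5   q6 
   q3     q3   q7 
   q4     q5   q8 
   q5     q3   q7 
   q6     q5   q6 
   q7     q5   q6 
 * q8     q9   q8 
 * q9    q10  q11 
   q10   q10  q11 
   q11    q9   q8 
(> = start, * = accepting)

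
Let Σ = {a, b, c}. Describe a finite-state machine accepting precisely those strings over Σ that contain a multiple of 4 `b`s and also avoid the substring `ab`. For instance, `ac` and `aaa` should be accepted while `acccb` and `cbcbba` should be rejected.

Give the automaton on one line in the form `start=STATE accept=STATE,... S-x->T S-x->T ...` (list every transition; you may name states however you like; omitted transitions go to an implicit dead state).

Run two small machines in parallel and take their product. The first has 4 states tracking the count of `b`s modulo 4; the second has 3 states tracking partial matches of the forbidden pattern `ab`. A product state is a pair (one from each), accepting exactly when both do. Equivalent product states are then merged.
A 9-state machine:
        a   b   c  
>* q0   q1  q2  q0 
 * q1   q1  q3  q0 
   q2   q4  q5  q2 
   q3   q3  q3  q3 
   q4   q4  q3  q2 
   q5   q6  q7  q5 
   q6   q6  q3  q5 
   q7   q8  q0  q7 
   q8   q8  q3  q7 
(> = start, * = accepting)

start=q0 accept=q0,q1 q0-a->q1 q0-b->q2 q0-c->q0 q1-a->q1 q1-b->q3 q1-c->q0 q2-a->q4 q2-b->q5 q2-c->q2 q3-a->q3 q3-b->q3 q3-c->q3 q4-a->q4 q4-b->q3 q4-c->q2 q5-a->q6 q5-b->q7 q5-c->q5 q6-a->q6 q6-b->q3 q6-c->q5 q7-a->q8 q7-b->q0 q7-c->q7 q8-a->q8 q8-b->q3 q8-c->q7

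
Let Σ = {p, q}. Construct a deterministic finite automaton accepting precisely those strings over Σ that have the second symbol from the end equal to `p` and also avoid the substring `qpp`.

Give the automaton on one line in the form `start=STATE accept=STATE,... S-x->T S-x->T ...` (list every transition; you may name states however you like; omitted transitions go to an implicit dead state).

start=S0 accept=S3,S4 S0-p->S1 S0-q->S2 S1-p->S3 S1-q->S4 S2-p->S5 S2-q->S6 S3-p->S3 S3-q->S4 S4-p->S5 S4-q->S6 S5-p->S7 S5-q->S4 S6-p->S5 S6-q->S6 S7-p->S7 S7-q->S8 S8-p->S9 S8-q->S10 S9-p->S7 S9-q->S8 S10-p->S9 S10-q->S10

Handle the two conditions separately and then intersect. The first has 7 states tracking the last 2 symbols read; the second has 4 states tracking partial matches of the forbidden pattern `qpp`. A product state is a pair (one from each), accepting exactly when both do.
An 11-state machine:
          p    q  
>  S0     S1   S2 
   S1     S3   S4 
   S2     S5   S6 
 * S3     S3   S4 
 * S4     S5   S6 
   S5     S7   S4 
   S6     S5   S6 
   S7     S7   S8 
   S8     S9  S10 
   S9     S7   S8 
   S10    S9  S10 
(> = start, * = accepting)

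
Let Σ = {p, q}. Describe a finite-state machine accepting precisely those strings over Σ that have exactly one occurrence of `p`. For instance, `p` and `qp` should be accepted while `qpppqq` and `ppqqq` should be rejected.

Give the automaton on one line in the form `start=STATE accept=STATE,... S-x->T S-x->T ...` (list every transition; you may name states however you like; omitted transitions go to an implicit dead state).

start=S0 accept=S1 S0-p->S1 S0-q->S0 S1-p->S2 S1-q->S1 S2-p->S2 S2-q->S2

Only the number of `p`s matters, and only up to 2. Make a chain S0 → S1 → S2 advanced by each `p` (with S2 absorbing); every other symbol self-loops. The accepting set is {S1}.
With 3 states:
        p   q  
>  S0   S1  S0 
 * S1   S2  S1 
   S2   S2  S2 
(> = start, * = accepting)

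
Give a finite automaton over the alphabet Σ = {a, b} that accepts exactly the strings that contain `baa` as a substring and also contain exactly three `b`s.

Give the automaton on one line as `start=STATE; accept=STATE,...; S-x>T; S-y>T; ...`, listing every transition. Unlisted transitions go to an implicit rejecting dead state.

start=s0; accept=s10; s0-a>s0; s0-b>s1; s1-a>s2; s1-b>s3; s2-a>s4; s2-b>s3; s3-a>s5; s3-b>s6; s4-a>s4; s4-b>s7; s5-a>s7; s5-b>s6; s6-a>s8; s6-b>s9; s7-a>s7; s7-b>s10; s8-a>s10; s8-b>s9; s9-a>s11; s9-b>s9; s10-a>s10; s10-b>s12; s11-a>s12; s11-b>s9; s12-a>s12; s12-b>s12

Build one automaton per condition and run them in lockstep. One (4 states) tracks whether and how much of `baa` has been seen; the other (5 states) tracks the count of `b`s, saturating at 4. Each combined state is a pair, one component from each; accept when both components accept.
          a    b  
>  s0     s0   s1 
   s1     s2   s3 
   s2     s4   s3 
   s3     s5   s6 
   s4     s4   s7 
   s5     s7   s6 
   s6     s8   s9 
   s7     s7  s10 
   s8    s10   s9 
   s9    s11   s9 
 * s10   s10  s12 
   s11   s12   s9 
   s12   s12  s12 
(> = start, * = accepting)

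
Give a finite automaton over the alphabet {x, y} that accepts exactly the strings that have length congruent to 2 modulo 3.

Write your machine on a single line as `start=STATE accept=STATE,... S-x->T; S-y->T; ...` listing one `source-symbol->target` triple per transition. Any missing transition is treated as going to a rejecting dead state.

start=S0; accept=S2; S0-x->S1; S0-y->S1; S1-x->S2; S1-y->S2; S2-x->S0; S2-y->S0

Only the length mod 3 matters, so use a 3-cycle: from any state, every input symbol moves to the next state, wrapping S2 back to S0. Mark S2 accepting.
With 3 states:
        x   y  
>  S0   S1  S1 
   S1   S2  S2 
 * S2   S0  S0 
(> = start, * = accepting)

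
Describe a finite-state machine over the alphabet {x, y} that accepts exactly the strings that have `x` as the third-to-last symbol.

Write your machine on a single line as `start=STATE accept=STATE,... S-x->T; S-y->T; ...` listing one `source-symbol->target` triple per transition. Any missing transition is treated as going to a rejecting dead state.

Because acceptance depends on a position counted from the end, the machine has to buffer the most recent 3 symbols. Make each state the string of the last up-to-3 symbols read; on input `x` shift the window left and append `x`. Accept when the buffered window has length 3 and begins with `x`.
A 15-state machine:
          x    y  
>  q0     q1   q2 
   q1     q3   q4 
   q2     q5   q6 
   q3     q7   q8 
   q4     q9  q10 
   q5    q11  q12 
   q6    q13  q14 
 * q7     q7   q8 
 * q8     q9  q10 
 * q9    q11  q12 
 * q10   q13  q14 
   q11    q7   q8 
   q12    q9  q10 
   q13   q11  q12 
   q14   q13  q14 
(> = start, * = accepting)

start=q0; accept=q7,q8,q9,q10; q0-x->q1; q0-y->q2; q1-x->q3; q1-y->q4; q2-x->q5; q2-y->q6; q3-x->q7; q3-y->q8; q4-x->q9; q4-y->q10; q5-x->q11; q5-y->q12; q6-x->q13; q6-y->q14; q7-x->q7; q7-y->q8; q8-x->q9; q8-y->q10; q9-x->q11; q9-y->q12; q10-x->q13; q10-y->q14; q11-x->q7; q11-y->q8; q12-x->q9; q12-y->q10; q13-x->q11; q13-y->q12; q14-x->q13; q14-y->q14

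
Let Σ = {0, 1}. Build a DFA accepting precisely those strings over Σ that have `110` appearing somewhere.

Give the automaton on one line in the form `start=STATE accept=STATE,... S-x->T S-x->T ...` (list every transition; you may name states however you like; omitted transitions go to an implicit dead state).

Track how much of `110` has been matched so far: state s0 is no progress, s3 is the absorbing accept state reached once `110` has occurred. Intermediate states record partial matches; on a mismatch, fall back to the longest reusable overlap.
4 states suffice.
        0   1  
>  s0   s0  s1 
   s1   s0  s2 
   s2   s3  s2 
 * s3   s3  s3 
(> = start, * = accepting)

start=s0 accept=s3 s0-0->s0 s0-1->s1 s1-0->s0 s1-1->s2 s2-0->s3 s2-1->s2 s3-0->s3 s3-1->s3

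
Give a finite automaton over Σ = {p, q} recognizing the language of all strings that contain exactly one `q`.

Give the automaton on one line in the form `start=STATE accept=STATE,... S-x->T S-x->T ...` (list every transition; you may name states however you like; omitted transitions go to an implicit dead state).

Only the number of `q`s matters, and only up to 2. Make a chain s0 → s1 → s2 advanced by each `q` (with s2 absorbing); every other symbol self-loops. The accepting set is {s1}.
3 states suffice.
        p   q  
>  s0   s0  s1 
 * s1   s1  s2 
   s2   s2  s2 
(> = start, * = accepting)

start=s0 accept=s1 s0-p->s0 s0-q->s1 s1-p->s1 s1-q->s2 s2-p->s2 s2-q->s2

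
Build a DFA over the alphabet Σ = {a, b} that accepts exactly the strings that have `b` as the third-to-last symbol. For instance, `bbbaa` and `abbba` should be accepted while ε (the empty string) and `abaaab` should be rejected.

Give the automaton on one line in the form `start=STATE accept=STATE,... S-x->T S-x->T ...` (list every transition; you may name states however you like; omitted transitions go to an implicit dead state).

A DFA must remember the last 3 symbols (since which symbol is third-to-last isn't known until the input ends). Use one state per possible window of the last ≤3 symbols; accept from those whose window starts with `b`.
          a    b  
>  q0     q1   q2 
   q1     q3   q4 
   q2     q5   q6 
   q3     q7   q8 
   q4     q9  q10 
   q5    q11  q12 
   q6    q13  q14 
   q7     q7   q8 
   q8     q9  q10 
   q9    q11  q12 
   q10   q13  q14 
 * q11    q7   q8 
 * q12    q9  q10 
 * q13   q11  q12 
 * q14   q13  q14 
(> = start, * = accepting)

start=q0 accept=q11,q12,q13,q14 q0-a->q1 q0-b->q2 q1-a->q3 q1-b->q4 q2-a->q5 q2-b->q6 q3-a->q7 q3-b->q8 q4-a->q9 q4-b->q10 q5-a->q11 q5-b->q12 q6-a->q13 q6-b->q14 q7-a->q7 q7-b->q8 q8-a->q9 q8-b->q10 q9-a->q11 q9-b->q12 q10-a->q13 q10-b->q14 q11-a->q7 q11-b->q8 q12-a->q9 q12-b->q10 q13-a->q11 q13-b->q12 q14-a->q13 q14-b->q14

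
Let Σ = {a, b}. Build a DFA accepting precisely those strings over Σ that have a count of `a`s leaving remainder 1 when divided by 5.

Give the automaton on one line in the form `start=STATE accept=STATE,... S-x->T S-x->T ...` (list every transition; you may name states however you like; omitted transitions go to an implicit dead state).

The only thing that matters is how many `a`s have appeared, reduced mod 5. Use one state per residue: q0 for 0, …, q4 for 4. Reading `a` moves to the next residue; anything else stays put. q1 is accepting.
5 states suffice.
        a   b  
>  q0   q1  q0 
 * q1   q2  q1 
   q2   q3  q2 
   q3   q4  q3 
   q4   q0  q4 
(> = start, * = accepting)

start=q0 accept=q1 q0-a->q1 q0-b->q0 q1-a->q2 q1-b->q1 q2-a->q3 q2-b->q2 q3-a->q4 q3-b->q3 q4-a->q0 q4-b->q4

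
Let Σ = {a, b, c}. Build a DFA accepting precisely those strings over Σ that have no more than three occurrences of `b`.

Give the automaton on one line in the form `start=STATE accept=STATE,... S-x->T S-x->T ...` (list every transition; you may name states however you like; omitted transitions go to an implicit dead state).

start=s0 accept=s0,s1,s2,s3 s0-a->s0 s0-b->s1 s0-c->s0 s1-a->s1 s1-b->s2 s1-c->s1 s2-a->s2 s2-b->s3 s2-c->s2 s3-a->s3 s3-b->s4 s3-c->s3 s4-a->s4 s4-b->s4 s4-c->s4

Count `b`s, saturating at 4: states s0 through s3 mean 0 through 3 `b`s seen; s4 means more than 3. Each `b` increments (capped at s4); other symbols loop. Accept from {s0, s1, s2, s3}.
        a   b   c  
>* s0   s0  s1  s0 
 * s1   s1  s2  s1 
 * s2   s2  s3  s2 
 * s3   s3  s4  s3 
   s4   s4  s4  s4 
(> = start, * = accepting)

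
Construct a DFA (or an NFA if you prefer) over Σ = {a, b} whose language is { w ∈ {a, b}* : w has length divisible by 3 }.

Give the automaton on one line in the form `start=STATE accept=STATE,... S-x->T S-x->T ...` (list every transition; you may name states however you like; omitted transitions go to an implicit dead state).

Count input length modulo 3: every symbol advances one step around the cycle q0 → q1 → q2 → q0. Accept at q0.
3 states suffice.
        a   b  
>* q0   q1  q1 
   q1   q2  q2 
   q2   q0  q0 
(> = start, * = accepting)

start=q0 accept=q0 q0-a->q1 q0-b->q1 q1-a->q2 q1-b->q2 q2-a->q0 q2-b->q0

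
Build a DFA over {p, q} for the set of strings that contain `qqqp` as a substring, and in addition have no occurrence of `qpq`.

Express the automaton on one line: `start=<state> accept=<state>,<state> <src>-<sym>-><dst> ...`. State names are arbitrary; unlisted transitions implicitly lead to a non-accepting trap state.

Run two small machines in parallel and take their product. One (5 states) tracks whether and how much of `qqqp` has been seen; the other (4 states) tracks partial matches of the forbidden pattern `qpq`. Each combined state is a pair, one component from each; accept when both components accept.
A 13-state machine:
          p    q  
>  s0     s0   s1 
   s1     s2   s3 
   s2     s0   s4 
   s3     s2   s5 
   s4     s6   s7 
   s5     s8   s5 
   s6     s6   s4 
   s7     s6   s9 
 * s8    s10  s11 
   s9    s11   s9 
 * s10   s10  s12 
   s11   s11  s11 
 * s12    s8  s12 
(> = start, * = accepting)

start=s0 accept=s8,s10,s12 s0-p->s0 s0-q->s1 s1-p->s2 s1-q->s3 s2-p->s0 s2-q->s4 s3-p->s2 s3-q->s5 s4-p->s6 s4-q->s7 s5-p->s8 s5-q->s5 s6-p->s6 s6-q->s4 s7-p->s6 s7-q->s9 s8-p->s10 s8-q->s11 s9-p->s11 s9-q->s9 s10-p->s10 s10-q->s12 s11-p->s11 s11-q->s11 s12-p->s8 s12-q->s12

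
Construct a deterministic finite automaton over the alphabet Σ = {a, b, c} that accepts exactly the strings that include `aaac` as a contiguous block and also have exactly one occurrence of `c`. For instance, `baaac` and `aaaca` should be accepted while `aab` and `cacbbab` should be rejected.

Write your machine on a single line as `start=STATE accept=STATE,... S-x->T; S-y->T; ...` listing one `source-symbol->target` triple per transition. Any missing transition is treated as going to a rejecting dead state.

Handle the two conditions separately and then intersect. One (5 states) tracks whether and how much of `aaac` has been seen; the other (3 states) tracks the count of `c`s, saturating at 2. Each combined state is a pair, one component from each; accept when both components accept. Equivalent product states are then merged.
        a   b   c  
>  s0   s1  s0  s2 
   s1   s3  s0  s2 
   s2   s2  s2  s2 
   s3   s4  s0  s2 
   s4   s4  s0  s5 
 * s5   s5  s5  s2 
(> = start, * = accepting)

start=s0; accept=s5; s0-a->s1; s0-b->s0; s0-c->s2; s1-a->s3; s1-b->s0; s1-c->s2; s2-a->s2; s2-b->s2; s2-c->s2; s3-a->s4; s3-b->s0; s3-c->s2; s4-a->s4; s4-b->s0; s4-c->s5; s5-a->s5; s5-b->s5; s5-c->s2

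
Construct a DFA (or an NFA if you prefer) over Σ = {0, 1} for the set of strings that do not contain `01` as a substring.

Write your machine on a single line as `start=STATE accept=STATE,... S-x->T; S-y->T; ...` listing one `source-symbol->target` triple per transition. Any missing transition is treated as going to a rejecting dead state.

This is the complement of 'contains `01`'. Use the same substring-matching states — s0 through s2 holding how much of `01` has just been matched — but flip the accepting set: everything except the trap s2 accepts.
        0   1  
>* s0   s1  s0 
 * s1   s1  s2 
   s2   s2  s2 
(> = start, * = accepting)

start=s0; accept=s0,s1; s0-0->s1; s0-1->s0; s1-0->s1; s1-1->s2; s2-0->s2; s2-1->s2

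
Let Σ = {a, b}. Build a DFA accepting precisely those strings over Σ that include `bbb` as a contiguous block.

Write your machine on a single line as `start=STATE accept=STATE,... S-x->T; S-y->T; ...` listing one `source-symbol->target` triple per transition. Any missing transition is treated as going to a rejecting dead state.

States S0..S2 record the length of the longest prefix of `bbb` that matches the current input suffix. Reaching S3 means `bbb` has been seen, and we stay there forever. Accept from S3.
4 states suffice.
        a   b  
>  S0   S0  S1 
   S1   S0  S2 
   S2   S0  S3 
 * S3   S3  S3 
(> = start, * = accepting)

start=S0; accept=S3; S0-a->S0; S0-b->S1; S1-a->S0; S1-b->S2; S2-a->S0; S2-b->S3; S3-a->S3; S3-b->S3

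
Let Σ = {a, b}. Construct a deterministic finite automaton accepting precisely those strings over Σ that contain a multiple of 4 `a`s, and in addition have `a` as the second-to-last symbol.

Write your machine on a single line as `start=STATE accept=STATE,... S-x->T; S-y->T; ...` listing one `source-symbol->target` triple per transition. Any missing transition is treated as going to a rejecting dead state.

Build one automaton per condition and run them in lockstep. One (4 states) tracks the count of `a`s modulo 4; the other (7 states) tracks the last 2 symbols read. Each combined state is a pair, one component from each; accept when both components accept. Minimizing collapses redundant product states.
An 8-state machine:
        a   b  
>  q0   q1  q0 
   q1   q2  q1 
   q2   q3  q2 
   q3   q4  q5 
 * q4   q1  q6 
   q5   q7  q5 
 * q6   q1  q0 
   q7   q1  q6 
(> = start, * = accepting)

start=q0; accept=q4,q6; q0-a->q1; q0-b->q0; q1-a->q2; q1-b->q1; q2-a->q3; q2-b->q2; q3-a->q4; q3-b->q5; q4-a->q1; q4-b->q6; q5-a->q7; q5-b->q5; q6-a->q1; q6-b->q0; q7-a->q1; q7-b->q6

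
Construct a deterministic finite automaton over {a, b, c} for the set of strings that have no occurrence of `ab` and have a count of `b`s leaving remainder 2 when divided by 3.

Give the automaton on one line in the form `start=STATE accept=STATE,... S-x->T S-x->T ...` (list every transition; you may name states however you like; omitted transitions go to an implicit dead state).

start=q0 accept=q5,q6 q0-a->q1 q0-b->q2 q0-c->q0 q1-a->q1 q1-b->q3 q1-c->q0 q2-a->q4 q2-b->q5 q2-c->q2 q3-a->q3 q3-b->q3 q3-c->q3 q4-a->q4 q4-b->q3 q4-c->q2 q5-a->q6 q5-b->q0 q5-c->q5 q6-a->q6 q6-b->q3 q6-c->q5

Run two small machines in parallel and take their product. One (3 states) tracks partial matches of the forbidden pattern `ab`; the other (3 states) tracks the count of `b`s modulo 3. Each combined state is a pair, one component from each; accept when both components accept. Equivalent product states are then merged.
With 7 states:
        a   b   c  
>  q0   q1  q2  q0 
   q1   q1  q3  q0 
   q2   q4  q5  q2 
   q3   q3  q3  q3 
   q4   q4  q3  q2 
 * q5   q6  q0  q5 
 * q6   q6  q3  q5 
(> = start, * = accepting)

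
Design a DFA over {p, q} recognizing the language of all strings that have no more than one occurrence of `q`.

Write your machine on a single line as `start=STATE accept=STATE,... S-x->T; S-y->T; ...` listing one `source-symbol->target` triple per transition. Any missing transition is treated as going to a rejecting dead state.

start=s0; accept=s0,s1; s0-p->s0; s0-q->s1; s1-p->s1; s1-q->s2; s2-p->s2; s2-q->s2

Only the number of `q`s matters, and only up to 2. Make a chain s0 → s1 → s2 advanced by each `q` (with s2 absorbing); every other symbol self-loops. The accepting set is {s0, s1}.
3 states suffice.
        p   q  
>* s0   s0  s1 
 * s1   s1  s2 
   s2   s2  s2 
(> = start, * = accepting)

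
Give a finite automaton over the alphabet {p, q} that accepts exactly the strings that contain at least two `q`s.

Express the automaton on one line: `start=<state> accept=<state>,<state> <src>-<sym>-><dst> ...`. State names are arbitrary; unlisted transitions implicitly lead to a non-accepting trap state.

start=S0 accept=S2,S3 S0-p->S0 S0-q->S1 S1-p->S1 S1-q->S2 S2-p->S2 S2-q->S3 S3-p->S3 S3-q->S3

Count `q`s, saturating at 3: states S0 through S2 mean 0 through 2 `q`s seen; S3 means more than 2. Each `q` increments (capped at S3); other symbols loop. Accept from {S2, S3}.
4 states suffice.
        p   q  
>  S0   S0  S1 
   S1   S1  S2 
 * S2   S2  S3 
 * S3   S3  S3 
(> = start, * = accepting)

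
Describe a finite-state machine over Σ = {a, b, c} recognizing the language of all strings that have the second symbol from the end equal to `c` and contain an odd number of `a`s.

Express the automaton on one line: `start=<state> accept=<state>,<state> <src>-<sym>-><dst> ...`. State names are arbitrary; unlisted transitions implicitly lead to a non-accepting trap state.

Build one automaton per condition and run them in lockstep. The first has 13 states tracking the last 2 symbols read; the second has 2 states tracking the count of `a`s modulo 2. A product state is a pair (one from each), accepting exactly when both do.
A 22-state machine:
          a    b    c  
>  s0     s1   s2   s3 
   s1     s4   s5   s6 
   s2     s7   s8   s9 
   s3    s10  s11  s12 
   s4    s13  s14  s15 
   s5    s16  s17  s18 
   s6    s19  s20  s21 
   s7     s4   s5   s6 
   s8     s7   s8   s9 
   s9    s10  s11  s12 
 * s10    s4   s5   s6 
   s11    s7   s8   s9 
   s12   s10  s11  s12 
   s13    s4   s5   s6 
   s14    s7   s8   s9 
   s15   s10  s11  s12 
   s16   s13  s14  s15 
   s17   s16  s17  s18 
   s18   s19  s20  s21 
   s19   s13  s14  s15 
 * s20   s16  s17  s18 
 * s21   s19  s20  s21 
(> = start, * = accepting)

start=s0 accept=s10,s20,s21 s0-a->s1 s0-b->s2 s0-c->s3 s1-a->s4 s1-b->s5 s1-c->s6 s2-a->s7 s2-b->s8 s2-c->s9 s3-a->s10 s3-b->s11 s3-c->s12 s4-a->s13 s4-b->s14 s4-c->s15 s5-a->s16 s5-b->s17 s5-c->s18 s6-a->s19 s6-b->s20 s6-c->s21 s7-a->s4 s7-b->s5 s7-c->s6 s8-a->s7 s8-b->s8 s8-c->s9 s9-a->s10 s9-b->s11 s9-c->s12 s10-a->s4 s10-b->s5 s10-c->s6 s11-a->s7 s11-b->s8 s11-c->s9 s12-a->s10 s12-b->s11 s12-c->s12 s13-a->s4 s13-b->s5 s13-c->s6 s14-a->s7 s14-b->s8 s14-c->s9 s15-a->s10 s15-b->s11 s15-c->s12 s16-a->s13 s16-b->s14 s16-c->s15 s17-a->s16 s17-b->s17 s17-c->s18 s18-a->s19 s18-b->s20 s18-c->s21 s19-a->s13 s19-b->s14 s19-c->s15 s20-a->s16 s20-b->s17 s20-c->s18 s21-a->s19 s21-b->s20 s21-c->s21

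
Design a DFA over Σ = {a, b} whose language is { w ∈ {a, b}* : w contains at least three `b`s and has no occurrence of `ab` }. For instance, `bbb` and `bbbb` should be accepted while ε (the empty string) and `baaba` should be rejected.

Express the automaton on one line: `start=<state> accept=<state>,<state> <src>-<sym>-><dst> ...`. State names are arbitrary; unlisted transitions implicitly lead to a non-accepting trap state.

start=s0 accept=s4,s5 s0-a->s1 s0-b->s2 s1-a->s1 s1-b->s1 s2-a->s1 s2-b->s3 s3-a->s1 s3-b->s4 s4-a->s5 s4-b->s4 s5-a->s5 s5-b->s1

Run two small machines in parallel and take their product. The first has 5 states tracking the count of `b`s, saturating at 4; the second has 3 states tracking partial matches of the forbidden pattern `ab`. A product state is a pair (one from each), accepting exactly when both do. Equivalent product states are then merged.
With 6 states:
        a   b  
>  s0   s1  s2 
   s1   s1  s1 
   s2   s1  s3 
   s3   s1  s4 
 * s4   s5  s4 
 * s5   s5  s1 
(> = start, * = accepting)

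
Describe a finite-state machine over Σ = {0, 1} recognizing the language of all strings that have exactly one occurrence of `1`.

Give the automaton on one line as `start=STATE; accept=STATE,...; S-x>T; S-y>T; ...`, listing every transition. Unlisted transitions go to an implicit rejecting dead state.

Only the number of `1`s matters, and only up to 2. Make a chain q0 → q1 → q2 advanced by each `1` (with q2 absorbing); every other symbol self-loops. The accepting set is {q1}.
        0   1  
>  q0   q0  q1 
 * q1   q1  q2 
   q2   q2  q2 
(> = start, * = accepting)

start=q0; accept=q1; q0-0>q0; q0-1>q1; q1-0>q1; q1-1>q2; q2-0>q2; q2-1>q2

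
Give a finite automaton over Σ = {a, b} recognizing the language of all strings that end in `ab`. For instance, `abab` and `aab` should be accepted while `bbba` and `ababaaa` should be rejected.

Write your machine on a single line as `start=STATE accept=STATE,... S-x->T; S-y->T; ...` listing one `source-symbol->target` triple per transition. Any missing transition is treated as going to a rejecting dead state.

start=s0; accept=s2; s0-a->s1; s0-b->s0; s1-a->s1; s1-b->s2; s2-a->s1; s2-b->s0

Remember how much of `ab` the current input suffix matches. State s0 means no match yet; s1 means the last symbol is `a`; s2 means the last 2 symbols are `ab`. Only s2 accepts. On a mismatch, fall back to the longest proper suffix that is still a prefix of `ab`.
A 3-state machine:
        a   b  
>  s0   s1  s0 
   s1   s1  s2 
 * s2   s1  s0 
(> = start, * = accepting)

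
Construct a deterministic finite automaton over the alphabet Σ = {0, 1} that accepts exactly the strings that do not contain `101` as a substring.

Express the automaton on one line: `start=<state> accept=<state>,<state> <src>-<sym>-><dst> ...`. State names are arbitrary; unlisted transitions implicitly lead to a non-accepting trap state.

Track partial matches of the forbidden pattern `101`. State D is a dead state reached once `101` has occurred; every other state accepts. A means no part of `101` is currently matched.
4 states suffice.
       0  1 
>* A   A  B 
 * B   C  B 
 * C   A  D 
   D   D  D 
(> = start, * = accepting)

start=A accept=A,B,C A-0->A A-1->B B-0->C B-1->B C-0->A C-1->D D-0->D D-1->D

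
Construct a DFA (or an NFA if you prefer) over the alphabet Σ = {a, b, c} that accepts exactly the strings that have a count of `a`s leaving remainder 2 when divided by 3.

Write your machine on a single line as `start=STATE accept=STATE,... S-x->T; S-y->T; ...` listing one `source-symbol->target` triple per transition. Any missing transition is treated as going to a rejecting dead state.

Keep the running count of `a`s modulo 3: each `a` advances along the cycle s0 → s1 → s2 → s0 while other symbols loop. Accept at s2.
3 states suffice.
        a   b   c  
>  s0   s1  s0  s0 
   s1   s2  s1  s1 
 * s2   s0  s2  s2 
(> = start, * = accepting)

start=s0; accept=s2; s0-a->s1; s0-b->s0; s0-c->s0; s1-a->s2; s1-b->s1; s1-c->s1; s2-a->s0; s2-b->s2; s2-c->s2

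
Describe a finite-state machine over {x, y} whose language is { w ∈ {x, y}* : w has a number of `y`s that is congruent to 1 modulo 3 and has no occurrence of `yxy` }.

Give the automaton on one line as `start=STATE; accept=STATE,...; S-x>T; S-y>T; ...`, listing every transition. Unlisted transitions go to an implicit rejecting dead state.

Run two small machines in parallel and take their product. One (3 states) tracks the count of `y`s modulo 3; the other (4 states) tracks partial matches of the forbidden pattern `yxy`. Each combined state is a pair, one component from each; accept when both components accept.
With 12 states:
          x    y  
>  s0     s0   s1 
 * s1     s2   s3 
 * s2     s4   s5 
   s3     s6   s7 
 * s4     s4   s3 
   s5     s5   s8 
   s6     s9   s8 
   s7    s10   s1 
   s8     s8  s11 
   s9     s9   s7 
   s10    s0  s11 
   s11   s11   s5 
(> = start, * = accepting)

start=s0; accept=s1,s2,s4; s0-x>s0; s0-y>s1; s1-x>s2; s1-y>s3; s2-x>s4; s2-y>s5; s3-x>s6; s3-y>s7; s4-x>s4; s4-y>s3; s5-x>s5; s5-y>s8; s6-x>s9; s6-y>s8; s7-x>s10; s7-y>s1; s8-x>s8; s8-y>s11; s9-x>s9; s9-y>s7; s10-x>s0; s10-y>s11; s11-x>s11; s11-y>s5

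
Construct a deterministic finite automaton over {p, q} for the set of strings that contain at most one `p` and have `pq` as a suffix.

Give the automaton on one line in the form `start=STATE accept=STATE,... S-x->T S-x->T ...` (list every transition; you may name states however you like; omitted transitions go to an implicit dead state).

Run two small machines in parallel and take their product. One (3 states) tracks the count of `p`s, saturating at 2; the other (3 states) tracks how much of the suffix `pq` has currently been matched. Each combined state is a pair, one component from each; accept when both components accept. Minimizing collapses redundant product states.
With 4 states:
        p   q  
>  S0   S1  S0 
   S1   S2  S3 
   S2   S2  S2 
 * S3   S2  S2 
(> = start, * = accepting)

start=S0 accept=S3 S0-p->S1 S0-q->S0 S1-p->S2 S1-q->S3 S2-p->S2 S2-q->S2 S3-p->S2 S3-q->S2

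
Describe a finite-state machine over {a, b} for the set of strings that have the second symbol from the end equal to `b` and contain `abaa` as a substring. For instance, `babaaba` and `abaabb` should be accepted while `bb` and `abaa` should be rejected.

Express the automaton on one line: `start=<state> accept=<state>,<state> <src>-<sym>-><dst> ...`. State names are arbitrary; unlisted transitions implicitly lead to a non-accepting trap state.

Handle the two conditions separately and then intersect. The first has 7 states tracking the last 2 symbols read; the second has 5 states tracking whether and how much of `abaa` has been seen. A product state is a pair (one from each), accepting exactly when both do.
A 12-state machine:
          a    b  
>  s0     s1   s2 
   s1     s3   s4 
   s2     s5   s6 
   s3     s3   s4 
   s4     s7   s6 
   s5     s3   s4 
   s6     s5   s6 
   s7     s8   s4 
   s8     s8   s9 
   s9    s10  s11 
 * s10    s8   s9 
 * s11   s10  s11 
(> = start, * = accepting)

start=s0 accept=s10,s11 s0-a->s1 s0-b->s2 s1-a->s3 s1-b->s4 s2-a->s5 s2-b->s6 s3-a->s3 s3-b->s4 s4-a->s7 s4-b->s6 s5-a->s3 s5-b->s4 s6-a->s5 s6-b->s6 s7-a->s8 s7-b->s4 s8-a->s8 s8-b->s9 s9-a->s10 s9-b->s11 s10-a->s8 s10-b->s9 s11-a->s10 s11-b->s11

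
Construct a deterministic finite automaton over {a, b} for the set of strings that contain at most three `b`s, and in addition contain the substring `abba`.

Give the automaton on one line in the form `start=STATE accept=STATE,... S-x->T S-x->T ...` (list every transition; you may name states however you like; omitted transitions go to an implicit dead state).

start=s0 accept=s10,s15 s0-a->s1 s0-b->s2 s1-a->s1 s1-b->s3 s2-a->s4 s2-b->s5 s3-a->s4 s3-b->s6 s4-a->s4 s4-b->s7 s5-a->s8 s5-b->s9 s6-a->s10 s6-b->s9 s7-a->s8 s7-b->s11 s8-a->s8 s8-b->s12 s9-a->s13 s9-b->s14 s10-a->s10 s10-b->s15 s11-a->s15 s11-b->s14 s12-a->s13 s12-b->s16 s13-a->s13 s13-b->s17 s14-a->s18 s14-b->s14 s15-a->s15 s15-b->s19 s16-a->s19 s16-b->s14 s17-a->s18 s17-b->s16 s18-a->s18 s18-b->s17 s19-a->s19 s19-b->s19

Run two small machines in parallel and take their product. The first has 5 states tracking the count of `b`s, saturating at 4; the second has 5 states tracking whether and how much of `abba` has been seen. A product state is a pair (one from each), accepting exactly when both do.
20 states suffice.
          a    b  
>  s0     s1   s2 
   s1     s1   s3 
   s2     s4   s5 
   s3     s4   s6 
   s4     s4   s7 
   s5     s8   s9 
   s6    s10   s9 
   s7     s8  s11 
   s8     s8  s12 
   s9    s13  s14 
 * s10   s10  s15 
   s11   s15  s14 
   s12   s13  s16 
   s13   s13  s17 
   s14   s18  s14 
 * s15   s15  s19 
   s16   s19  s14 
   s17   s18  s16 
   s18   s18  s17 
   s19   s19  s19 
(> = start, * = accepting)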